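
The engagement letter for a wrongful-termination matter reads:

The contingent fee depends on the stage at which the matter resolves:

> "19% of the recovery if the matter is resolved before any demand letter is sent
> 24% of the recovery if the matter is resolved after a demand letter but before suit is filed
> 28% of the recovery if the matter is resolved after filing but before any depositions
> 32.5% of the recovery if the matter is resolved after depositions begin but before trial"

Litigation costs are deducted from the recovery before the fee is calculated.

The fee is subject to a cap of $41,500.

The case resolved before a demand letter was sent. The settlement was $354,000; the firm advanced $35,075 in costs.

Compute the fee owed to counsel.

$41,500.00

Fee base (net of costs): $354,000 − $35,075 = $318,925
The matter resolved before a demand letter was sent, so the 19% rate applies.
$318,925 × 19% = $60,595.75
$60,595.75 exceeds the $41,500 cap, so the fee is capped at $41,500.00.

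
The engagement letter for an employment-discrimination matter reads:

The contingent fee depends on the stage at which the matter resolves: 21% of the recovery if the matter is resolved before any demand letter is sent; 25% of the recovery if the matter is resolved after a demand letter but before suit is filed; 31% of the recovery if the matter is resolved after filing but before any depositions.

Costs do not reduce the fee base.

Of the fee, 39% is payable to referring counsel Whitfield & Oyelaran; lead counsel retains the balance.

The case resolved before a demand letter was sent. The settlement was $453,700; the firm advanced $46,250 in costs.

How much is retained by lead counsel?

$58,118.97

Fee base is the gross recovery, $453,700; costs are reimbursed separately.
The matter resolved before a demand letter was sent, so the 21% rate applies.
$453,700 × 21% = $95,277.00
Referral share: 39% of $95,277.00 = $37,158.03; lead counsel retains $95,277.00 − $37,158.03 = $58,118.97.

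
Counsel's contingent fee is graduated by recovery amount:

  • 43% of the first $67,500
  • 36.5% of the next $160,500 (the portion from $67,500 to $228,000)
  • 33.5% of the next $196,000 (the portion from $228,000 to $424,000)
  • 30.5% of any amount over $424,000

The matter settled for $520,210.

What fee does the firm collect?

First $67,500 at 43% = $29,025.00
Next $160,500 at 36.5% = $58,582.50
Next $196,000 at 33.5% = $65,660.00
Remaining $96,210 at 30.5% = $29,344.05
Fee: $29,025.00 + $58,582.50 + $65,660.00 + $29,344.05 = $182,611.55

$182,611.55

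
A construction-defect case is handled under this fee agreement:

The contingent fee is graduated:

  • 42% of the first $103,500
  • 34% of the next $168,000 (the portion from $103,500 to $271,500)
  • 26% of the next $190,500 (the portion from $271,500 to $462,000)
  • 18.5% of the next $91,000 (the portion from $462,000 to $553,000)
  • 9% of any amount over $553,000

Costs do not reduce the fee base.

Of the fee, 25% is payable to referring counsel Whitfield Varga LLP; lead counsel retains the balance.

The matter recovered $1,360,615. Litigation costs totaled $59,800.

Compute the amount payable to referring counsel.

Fee base is the gross recovery, $1,360,615; costs are reimbursed separately.
First $103,500 at 42% = $43,470.00
Next $168,000 at 34% = $57,120.00
Next $190,500 at 26% = $49,530.00
Next $91,000 at 18.5% = $16,835.00
Remaining $807,615 at 9% = $72,685.35
Fee: $43,470.00 + $57,120.00 + $49,530.00 + $16,835.00 + $72,685.35 = $239,640.35
Referral share: 25% of $239,640.35 = $59,910.09; lead counsel retains $239,640.35 − $59,910.09 = $179,730.26.

$59,910.09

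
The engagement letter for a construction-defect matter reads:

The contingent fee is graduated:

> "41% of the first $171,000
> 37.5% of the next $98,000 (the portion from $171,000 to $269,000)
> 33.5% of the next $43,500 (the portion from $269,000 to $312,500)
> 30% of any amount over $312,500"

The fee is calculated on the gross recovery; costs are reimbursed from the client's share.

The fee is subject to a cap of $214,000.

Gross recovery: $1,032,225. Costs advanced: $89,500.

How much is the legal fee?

$214,000.00

Fee base is the gross recovery, $1,032,225; costs are reimbursed separately.
First $171,000 at 41% = $70,110.00
Next $98,000 at 37.5% = $36,750.00
Next $43,500 at 33.5% = $14,572.50
Remaining $719,725 at 30% = $215,917.50
Fee: $70,110.00 + $36,750.00 + $14,572.50 + $215,917.50 = $337,350.00
$337,350.00 exceeds the $214,000 cap, so the fee is capped at $214,000.00.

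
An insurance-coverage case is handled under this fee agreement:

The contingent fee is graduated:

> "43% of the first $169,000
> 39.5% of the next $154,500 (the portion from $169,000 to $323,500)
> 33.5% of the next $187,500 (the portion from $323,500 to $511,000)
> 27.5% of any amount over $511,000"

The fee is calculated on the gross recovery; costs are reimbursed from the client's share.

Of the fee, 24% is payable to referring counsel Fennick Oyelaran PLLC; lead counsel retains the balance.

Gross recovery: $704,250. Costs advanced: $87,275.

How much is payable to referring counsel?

$59,916.90

Fee base is the gross recovery, $704,250; costs are reimbursed separately.
First $169,000 at 43% = $72,670.00
Next $154,500 at 39.5% = $61,027.50
Next $187,500 at 33.5% = $62,812.50
Remaining $193,250 at 27.5% = $53,143.75
Fee: $72,670.00 + $61,027.50 + $62,812.50 + $53,143.75 = $249,653.75
Referral share: 24% of $249,653.75 = $59,916.90; lead counsel retains $249,653.75 − $59,916.90 = $189,736.85.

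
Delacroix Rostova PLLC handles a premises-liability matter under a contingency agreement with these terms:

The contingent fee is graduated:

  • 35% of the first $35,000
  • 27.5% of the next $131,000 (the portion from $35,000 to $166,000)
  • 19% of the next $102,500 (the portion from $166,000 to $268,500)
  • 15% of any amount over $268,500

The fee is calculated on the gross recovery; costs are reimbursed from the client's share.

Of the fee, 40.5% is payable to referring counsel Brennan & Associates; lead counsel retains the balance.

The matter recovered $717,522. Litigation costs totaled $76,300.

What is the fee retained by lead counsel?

Fee base is the gross recovery, $717,522; costs are reimbursed separately.
First $35,000 at 35% = $12,250.00
Next $131,000 at 27.5% = $36,025.00
Next $102,500 at 19% = $19,475.00
Remaining $449,022 at 15% = $67,353.30
Fee: $12,250.00 + $36,025.00 + $19,475.00 + $67,353.30 = $135,103.30
Referral share: 40.5% of $135,103.30 = $54,716.84; lead counsel retains $135,103.30 − $54,716.84 = $80,386.46.

$80,386.46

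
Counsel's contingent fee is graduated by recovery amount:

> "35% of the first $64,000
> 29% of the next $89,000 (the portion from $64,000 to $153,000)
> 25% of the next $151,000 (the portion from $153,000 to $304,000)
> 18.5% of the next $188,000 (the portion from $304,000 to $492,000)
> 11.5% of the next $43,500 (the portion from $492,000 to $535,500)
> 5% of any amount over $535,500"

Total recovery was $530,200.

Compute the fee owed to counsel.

First $64,000 at 35% = $22,400.00
Next $89,000 at 29% = $25,810.00
Next $151,000 at 25% = $37,750.00
Next $188,000 at 18.5% = $34,780.00
Remaining $38,200 at 11.5% = $4,393.00
Fee: $22,400.00 + $25,810.00 + $37,750.00 + $34,780.00 + $4,393.00 = $125,133.00

$125,133.00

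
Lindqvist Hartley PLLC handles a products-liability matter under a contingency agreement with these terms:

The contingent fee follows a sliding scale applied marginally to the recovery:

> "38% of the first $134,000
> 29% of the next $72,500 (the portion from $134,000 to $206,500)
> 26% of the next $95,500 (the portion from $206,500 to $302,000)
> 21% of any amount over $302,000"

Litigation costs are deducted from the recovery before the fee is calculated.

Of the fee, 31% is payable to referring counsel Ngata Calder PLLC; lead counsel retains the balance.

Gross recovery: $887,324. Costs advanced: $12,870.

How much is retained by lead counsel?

$149,723.33

Fee base (net of costs): $887,324 − $12,870 = $874,454
First $134,000 at 38% = $50,920.00
Next $72,500 at 29% = $21,025.00
Next $95,500 at 26% = $24,830.00
Remaining $572,454 at 21% = $120,215.34
Fee: $50,920.00 + $21,025.00 + $24,830.00 + $120,215.34 = $216,990.34
Referral share: 31% of $216,990.34 = $67,267.01; lead counsel retains $216,990.34 − $67,267.01 = $149,723.33.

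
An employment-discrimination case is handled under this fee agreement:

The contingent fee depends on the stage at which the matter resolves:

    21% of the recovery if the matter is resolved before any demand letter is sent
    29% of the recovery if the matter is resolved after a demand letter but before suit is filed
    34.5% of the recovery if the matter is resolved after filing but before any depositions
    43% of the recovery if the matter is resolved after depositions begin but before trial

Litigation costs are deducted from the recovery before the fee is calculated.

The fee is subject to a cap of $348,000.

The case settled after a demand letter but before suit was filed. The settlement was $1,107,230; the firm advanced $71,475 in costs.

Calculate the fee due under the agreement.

Fee base (net of costs): $1,107,230 − $71,475 = $1,035,755
The matter settled after a demand letter but before suit was filed, so the 29% rate applies.
$1,035,755 × 29% = $300,368.95
$300,368.95 is under the $348,000 cap.

$300,368.95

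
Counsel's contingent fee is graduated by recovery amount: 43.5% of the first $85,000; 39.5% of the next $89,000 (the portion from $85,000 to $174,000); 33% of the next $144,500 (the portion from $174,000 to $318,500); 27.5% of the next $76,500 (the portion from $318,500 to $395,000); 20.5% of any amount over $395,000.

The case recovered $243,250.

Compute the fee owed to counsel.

First $85,000 at 43.5% = $36,975.00
Next $89,000 at 39.5% = $35,155.00
Remaining $69,250 at 33% = $22,852.50
Fee: $36,975.00 + $35,155.00 + $22,852.50 = $94,982.50

$94,982.50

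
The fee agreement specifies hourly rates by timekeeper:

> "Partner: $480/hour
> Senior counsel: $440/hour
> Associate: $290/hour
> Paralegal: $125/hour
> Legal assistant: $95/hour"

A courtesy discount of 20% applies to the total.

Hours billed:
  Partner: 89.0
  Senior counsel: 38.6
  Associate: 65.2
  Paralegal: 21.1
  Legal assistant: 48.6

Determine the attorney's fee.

Partner: 89.0 × $480 = $42,720.00
Senior counsel: 38.6 × $440 = $16,984.00
Associate: 65.2 × $290 = $18,908.00
Paralegal: 21.1 × $125 = $2,637.50
Legal assistant: 48.6 × $95 = $4,617.00
Subtotal: $85,866.50
Less 20% discount: −$17,173.30
Total: $85,866.50 − $17,173.30 = $68,693.20

$68,693.20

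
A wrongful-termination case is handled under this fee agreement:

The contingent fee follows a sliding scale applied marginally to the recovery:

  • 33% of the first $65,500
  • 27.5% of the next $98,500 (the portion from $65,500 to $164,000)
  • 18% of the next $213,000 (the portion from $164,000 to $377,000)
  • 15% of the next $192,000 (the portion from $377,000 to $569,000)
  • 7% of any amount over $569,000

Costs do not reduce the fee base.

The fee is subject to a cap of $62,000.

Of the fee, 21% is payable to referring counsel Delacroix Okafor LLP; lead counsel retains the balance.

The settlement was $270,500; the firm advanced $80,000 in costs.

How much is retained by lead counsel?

$48,980.00

Fee base is the gross recovery, $270,500; costs are reimbursed separately.
First $65,500 at 33% = $21,615.00
Next $98,500 at 27.5% = $27,087.50
Remaining $106,500 at 18% = $19,170.00
Fee: $21,615.00 + $27,087.50 + $19,170.00 = $67,872.50
$67,872.50 exceeds the $62,000 cap, so the fee is capped at $62,000.00.
Referral share: 21% of $62,000.00 = $13,020.00; lead counsel retains $62,000.00 − $13,020.00 = $48,980.00.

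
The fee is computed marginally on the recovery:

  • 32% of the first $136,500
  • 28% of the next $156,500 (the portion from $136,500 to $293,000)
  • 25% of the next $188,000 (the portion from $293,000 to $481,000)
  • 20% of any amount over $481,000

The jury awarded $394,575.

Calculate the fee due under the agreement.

First $136,500 at 32% = $43,680.00
Next $156,500 at 28% = $43,820.00
Remaining $101,575 at 25% = $25,393.75
Fee: $43,680.00 + $43,820.00 + $25,393.75 = $112,893.75

$112,893.75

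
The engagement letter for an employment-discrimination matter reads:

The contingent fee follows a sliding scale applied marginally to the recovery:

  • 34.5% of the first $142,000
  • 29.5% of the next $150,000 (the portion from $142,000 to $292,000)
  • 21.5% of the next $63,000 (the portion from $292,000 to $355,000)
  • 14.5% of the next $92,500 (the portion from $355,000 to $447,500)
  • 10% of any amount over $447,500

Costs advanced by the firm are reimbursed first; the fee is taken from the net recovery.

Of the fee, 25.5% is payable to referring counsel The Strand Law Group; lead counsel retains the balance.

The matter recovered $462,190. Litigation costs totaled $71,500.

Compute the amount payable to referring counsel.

Fee base (net of costs): $462,190 − $71,500 = $390,690
First $142,000 at 34.5% = $48,990.00
Next $150,000 at 29.5% = $44,250.00
Next $63,000 at 21.5% = $13,545.00
Remaining $35,690 at 14.5% = $5,175.05
Fee: $48,990.00 + $44,250.00 + $13,545.00 + $5,175.05 = $111,960.05
Referral share: 25.5% of $111,960.05 = $28,549.81; lead counsel retains $111,960.05 − $28,549.81 = $83,410.24.

$28,549.81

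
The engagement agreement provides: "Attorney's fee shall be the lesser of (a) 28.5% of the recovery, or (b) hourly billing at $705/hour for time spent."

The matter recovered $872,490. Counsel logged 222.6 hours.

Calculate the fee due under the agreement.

$156,933.00

(a) 28.5% of $872,490 = $248,659.65
(b) 222.6 × $705 = $156,933.00
The lesser is (b): $156,933.00.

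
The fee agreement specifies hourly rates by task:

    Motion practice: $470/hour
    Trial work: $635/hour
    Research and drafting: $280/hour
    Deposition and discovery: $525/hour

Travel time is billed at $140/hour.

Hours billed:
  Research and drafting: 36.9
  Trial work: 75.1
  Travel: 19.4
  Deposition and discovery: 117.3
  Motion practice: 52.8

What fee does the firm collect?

Motion practice: 52.8 × $470 = $24,816.00
Trial work: 75.1 × $635 = $47,688.50
Research and drafting: 36.9 × $280 = $10,332.00
Deposition and discovery: 117.3 × $525 = $61,582.50
Subtotal: $24,816.00 + $47,688.50 + $10,332.00 + $61,582.50 = $144,419.00
Travel: 19.4 × $140 = $2,716.00
Total: $144,419.00 + $2,716.00 = $147,135.00

$147,135.00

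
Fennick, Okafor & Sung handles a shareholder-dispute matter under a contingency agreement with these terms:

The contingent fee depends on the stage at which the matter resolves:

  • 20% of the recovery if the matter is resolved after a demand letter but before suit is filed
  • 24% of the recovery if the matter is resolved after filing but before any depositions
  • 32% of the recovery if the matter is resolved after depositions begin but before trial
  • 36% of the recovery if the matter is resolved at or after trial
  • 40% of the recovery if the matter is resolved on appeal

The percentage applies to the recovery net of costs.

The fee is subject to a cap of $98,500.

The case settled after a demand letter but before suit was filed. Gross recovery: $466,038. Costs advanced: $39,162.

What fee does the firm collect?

Fee base (net of costs): $466,038 − $39,162 = $426,876
The matter settled after a demand letter but before suit was filed, so the 20% rate applies.
$426,876 × 20% = $85,375.20
$85,375.20 is under the $98,500 cap.

$85,375.20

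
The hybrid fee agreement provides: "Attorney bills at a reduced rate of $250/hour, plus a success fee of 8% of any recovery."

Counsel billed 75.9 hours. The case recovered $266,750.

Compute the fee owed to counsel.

$40,315.00

Hourly: 75.9 × $250 = $18,975.00
Success fee: 8% of $266,750 = $21,340.00
Total: $18,975.00 + $21,340.00 = $40,315.00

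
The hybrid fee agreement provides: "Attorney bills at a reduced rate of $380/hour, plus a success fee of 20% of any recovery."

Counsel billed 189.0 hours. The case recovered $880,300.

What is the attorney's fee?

$247,880.00

Hourly: 189.0 × $380 = $71,820.00
Success fee: 20% of $880,300 = $176,060.00
Total: $71,820.00 + $176,060.00 = $247,880.00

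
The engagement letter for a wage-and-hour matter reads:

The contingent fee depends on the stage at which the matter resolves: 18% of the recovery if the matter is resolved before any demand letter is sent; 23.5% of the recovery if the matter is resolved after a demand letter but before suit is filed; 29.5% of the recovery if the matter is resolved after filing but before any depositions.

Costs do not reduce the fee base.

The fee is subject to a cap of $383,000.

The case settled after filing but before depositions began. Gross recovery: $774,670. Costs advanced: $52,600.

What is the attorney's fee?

$228,527.65

Fee base is the gross recovery, $774,670; costs are reimbursed separately.
The matter settled after filing but before depositions began, so the 29.5% rate applies.
$774,670 × 29.5% = $228,527.65
$228,527.65 is under the $383,000 cap.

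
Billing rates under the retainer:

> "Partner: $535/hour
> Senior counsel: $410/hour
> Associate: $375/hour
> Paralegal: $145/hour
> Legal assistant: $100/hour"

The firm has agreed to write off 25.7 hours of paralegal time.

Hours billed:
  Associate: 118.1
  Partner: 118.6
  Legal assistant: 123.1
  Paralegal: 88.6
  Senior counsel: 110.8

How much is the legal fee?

$174,597.00

Partner: 118.6 × $535 = $63,451.00
Senior counsel: 110.8 × $410 = $45,428.00
Associate: 118.1 × $375 = $44,287.50
Paralegal: 88.6 × $145 = $12,847.00
Legal assistant: 123.1 × $100 = $12,310.00
Subtotal: $178,323.50
Write-off: 25.7 × $145 = $3,726.50
Total: $178,323.50 − $3,726.50 = $174,597.00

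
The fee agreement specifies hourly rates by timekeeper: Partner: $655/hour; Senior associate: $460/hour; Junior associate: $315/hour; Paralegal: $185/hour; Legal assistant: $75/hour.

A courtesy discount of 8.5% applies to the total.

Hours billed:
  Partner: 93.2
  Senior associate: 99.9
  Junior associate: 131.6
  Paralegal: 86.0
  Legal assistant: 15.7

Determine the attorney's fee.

$151,470.47

Partner: 93.2 × $655 = $61,046.00
Senior associate: 99.9 × $460 = $45,954.00
Junior associate: 131.6 × $315 = $41,454.00
Paralegal: 86.0 × $185 = $15,910.00
Legal assistant: 15.7 × $75 = $1,177.50
Subtotal: $165,541.50
Less 8.5% discount: −$14,071.03
Total: $165,541.50 − $14,071.03 = $151,470.47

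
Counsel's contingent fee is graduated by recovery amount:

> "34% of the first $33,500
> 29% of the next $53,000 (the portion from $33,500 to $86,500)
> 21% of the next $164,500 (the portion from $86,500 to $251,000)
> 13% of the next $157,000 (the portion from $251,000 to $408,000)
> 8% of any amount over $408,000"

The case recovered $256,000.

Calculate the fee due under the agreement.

$61,955.00

First $33,500 at 34% = $11,390.00
Next $53,000 at 29% = $15,370.00
Next $164,500 at 21% = $34,545.00
Remaining $5,000 at 13% = $650.00
Fee: $11,390.00 + $15,370.00 + $34,545.00 + $650.00 = $61,955.00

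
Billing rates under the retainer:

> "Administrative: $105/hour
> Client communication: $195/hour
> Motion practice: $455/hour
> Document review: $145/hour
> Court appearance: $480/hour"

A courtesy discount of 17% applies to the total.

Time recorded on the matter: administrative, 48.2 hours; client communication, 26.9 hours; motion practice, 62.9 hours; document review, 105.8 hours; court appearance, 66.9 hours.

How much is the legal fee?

Administrative: 48.2 × $105 = $5,061.00
Client communication: 26.9 × $195 = $5,245.50
Motion practice: 62.9 × $455 = $28,619.50
Document review: 105.8 × $145 = $15,341.00
Court appearance: 66.9 × $480 = $32,112.00
Subtotal: $86,379.00
Less 17% discount: −$14,684.43
Total: $86,379.00 − $14,684.43 = $71,694.57

$71,694.57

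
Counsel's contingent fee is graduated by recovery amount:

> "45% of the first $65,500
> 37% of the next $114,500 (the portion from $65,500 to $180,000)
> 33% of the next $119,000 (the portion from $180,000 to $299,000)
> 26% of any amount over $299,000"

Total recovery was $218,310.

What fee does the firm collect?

First $65,500 at 45% = $29,475.00
Next $114,500 at 37% = $42,365.00
Remaining $38,310 at 33% = $12,642.30
Fee: $29,475.00 + $42,365.00 + $12,642.30 = $84,482.30

$84,482.30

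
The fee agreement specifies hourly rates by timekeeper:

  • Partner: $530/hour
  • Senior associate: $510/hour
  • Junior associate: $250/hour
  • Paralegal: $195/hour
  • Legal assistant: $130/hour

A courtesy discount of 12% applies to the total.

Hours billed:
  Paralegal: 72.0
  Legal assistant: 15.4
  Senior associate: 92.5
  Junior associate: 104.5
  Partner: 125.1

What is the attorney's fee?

Partner: 125.1 × $530 = $66,303.00
Senior associate: 92.5 × $510 = $47,175.00
Junior associate: 104.5 × $250 = $26,125.00
Paralegal: 72.0 × $195 = $14,040.00
Legal assistant: 15.4 × $130 = $2,002.00
Subtotal: $155,645.00
Less 12% discount: −$18,677.40
Total: $155,645.00 − $18,677.40 = $136,967.60

$136,967.60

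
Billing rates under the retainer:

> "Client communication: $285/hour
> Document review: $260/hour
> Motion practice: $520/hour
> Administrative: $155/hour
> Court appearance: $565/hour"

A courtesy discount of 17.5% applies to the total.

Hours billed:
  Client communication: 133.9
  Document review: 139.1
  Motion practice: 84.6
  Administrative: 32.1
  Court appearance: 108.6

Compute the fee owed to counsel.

Client communication: 133.9 × $285 = $38,161.50
Document review: 139.1 × $260 = $36,166.00
Motion practice: 84.6 × $520 = $43,992.00
Administrative: 32.1 × $155 = $4,975.50
Court appearance: 108.6 × $565 = $61,359.00
Subtotal: $184,654.00
Less 17.5% discount: −$32,314.45
Total: $184,654.00 − $32,314.45 = $152,339.55

$152,339.55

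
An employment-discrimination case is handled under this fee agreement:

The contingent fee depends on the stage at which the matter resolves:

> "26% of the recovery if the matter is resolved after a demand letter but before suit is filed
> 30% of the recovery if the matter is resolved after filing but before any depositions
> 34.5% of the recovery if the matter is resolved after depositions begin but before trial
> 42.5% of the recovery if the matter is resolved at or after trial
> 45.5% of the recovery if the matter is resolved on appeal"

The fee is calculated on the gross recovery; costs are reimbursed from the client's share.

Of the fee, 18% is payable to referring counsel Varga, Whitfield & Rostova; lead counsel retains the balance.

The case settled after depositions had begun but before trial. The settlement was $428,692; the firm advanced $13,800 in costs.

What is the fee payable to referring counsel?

$26,621.77

Fee base is the gross recovery, $428,692; costs are reimbursed separately.
The matter settled after depositions had begun but before trial, so the 34.5% rate applies.
$428,692 × 34.5% = $147,898.74
Referral share: 18% of $147,898.74 = $26,621.77; lead counsel retains $147,898.74 − $26,621.77 = $121,276.97.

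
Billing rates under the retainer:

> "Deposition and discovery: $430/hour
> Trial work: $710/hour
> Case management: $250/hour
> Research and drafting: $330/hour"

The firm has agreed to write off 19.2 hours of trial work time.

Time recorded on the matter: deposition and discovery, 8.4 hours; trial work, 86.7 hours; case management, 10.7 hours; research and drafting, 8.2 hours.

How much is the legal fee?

Deposition and discovery: 8.4 × $430 = $3,612.00
Trial work: 86.7 × $710 = $61,557.00
Case management: 10.7 × $250 = $2,675.00
Research and drafting: 8.2 × $330 = $2,706.00
Subtotal: $70,550.00
Write-off: 19.2 × $710 = $13,632.00
Total: $70,550.00 − $13,632.00 = $56,918.00

$56,918.00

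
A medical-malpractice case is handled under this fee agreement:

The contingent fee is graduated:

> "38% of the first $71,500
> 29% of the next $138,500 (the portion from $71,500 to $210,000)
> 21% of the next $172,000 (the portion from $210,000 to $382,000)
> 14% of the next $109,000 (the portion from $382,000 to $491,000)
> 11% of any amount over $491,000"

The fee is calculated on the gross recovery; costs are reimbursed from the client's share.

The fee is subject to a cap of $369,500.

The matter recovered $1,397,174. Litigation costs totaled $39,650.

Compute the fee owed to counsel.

$218,394.14

Fee base is the gross recovery, $1,397,174; costs are reimbursed separately.
First $71,500 at 38% = $27,170.00
Next $138,500 at 29% = $40,165.00
Next $172,000 at 21% = $36,120.00
Next $109,000 at 14% = $15,260.00
Remaining $906,174 at 11% = $99,679.14
Fee: $27,170.00 + $40,165.00 + $36,120.00 + $15,260.00 + $99,679.14 = $218,394.14
$218,394.14 is under the $369,500 cap.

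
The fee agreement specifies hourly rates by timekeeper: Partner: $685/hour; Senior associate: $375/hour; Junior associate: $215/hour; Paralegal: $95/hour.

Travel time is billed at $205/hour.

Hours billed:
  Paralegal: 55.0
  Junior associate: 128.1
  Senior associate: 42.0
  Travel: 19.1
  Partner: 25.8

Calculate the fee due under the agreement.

$70,105.00

Partner: 25.8 × $685 = $17,673.00
Senior associate: 42.0 × $375 = $15,750.00
Junior associate: 128.1 × $215 = $27,541.50
Paralegal: 55.0 × $95 = $5,225.00
Subtotal: $17,673.00 + $15,750.00 + $27,541.50 + $5,225.00 = $66,189.50
Travel: 19.1 × $205 = $3,915.50
Total: $66,189.50 + $3,915.50 = $70,105.00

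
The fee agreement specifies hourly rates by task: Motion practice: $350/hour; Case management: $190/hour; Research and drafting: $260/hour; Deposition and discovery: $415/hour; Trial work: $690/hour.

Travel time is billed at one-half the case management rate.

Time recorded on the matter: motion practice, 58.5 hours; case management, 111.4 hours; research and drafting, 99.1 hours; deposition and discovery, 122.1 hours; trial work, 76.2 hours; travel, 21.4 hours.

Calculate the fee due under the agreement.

Motion practice: 58.5 × $350 = $20,475.00
Case management: 111.4 × $190 = $21,166.00
Research and drafting: 99.1 × $260 = $25,766.00
Deposition and discovery: 122.1 × $415 = $50,671.50
Trial work: 76.2 × $690 = $52,578.00
Subtotal: $20,475.00 + $21,166.00 + $25,766.00 + $50,671.50 + $52,578.00 = $170,656.50
Travel: 21.4 × ($190 ÷ 2) = 21.4 × $95.00 = $2,033.00
Total: $170,656.50 + $2,033.00 = $172,689.50

$172,689.50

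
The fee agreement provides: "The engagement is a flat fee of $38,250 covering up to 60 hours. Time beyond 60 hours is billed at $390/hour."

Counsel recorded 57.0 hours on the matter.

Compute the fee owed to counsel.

57.0 hours is within the 60-hour scope; only the flat fee applies.

$38,250.00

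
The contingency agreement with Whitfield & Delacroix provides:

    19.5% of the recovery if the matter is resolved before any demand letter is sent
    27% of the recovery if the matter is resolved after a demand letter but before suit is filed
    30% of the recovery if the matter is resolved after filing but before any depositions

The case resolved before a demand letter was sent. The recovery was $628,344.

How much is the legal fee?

$122,527.08

The matter resolved before a demand letter was sent, so the 19.5% rate applies.
$628,344 × 19.5% = $122,527.08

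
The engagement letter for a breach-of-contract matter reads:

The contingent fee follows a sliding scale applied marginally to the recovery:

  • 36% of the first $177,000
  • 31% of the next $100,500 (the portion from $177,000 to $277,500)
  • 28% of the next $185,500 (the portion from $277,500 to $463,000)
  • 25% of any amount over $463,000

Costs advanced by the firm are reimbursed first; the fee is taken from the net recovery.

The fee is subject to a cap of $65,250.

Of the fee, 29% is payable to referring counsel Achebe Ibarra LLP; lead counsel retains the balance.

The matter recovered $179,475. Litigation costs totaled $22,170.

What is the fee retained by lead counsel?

Fee base (net of costs): $179,475 − $22,170 = $157,305
First $157,305 at 36% = $56,629.80
$56,629.80 is under the $65,250 cap.
Referral share: 29% of $56,629.80 = $16,422.64; lead counsel retains $56,629.80 − $16,422.64 = $40,207.16.

$40,207.16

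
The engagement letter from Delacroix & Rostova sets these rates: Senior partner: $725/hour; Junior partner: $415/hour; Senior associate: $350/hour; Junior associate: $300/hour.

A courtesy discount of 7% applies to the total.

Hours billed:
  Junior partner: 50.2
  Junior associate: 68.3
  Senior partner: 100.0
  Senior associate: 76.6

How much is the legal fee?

Senior partner: 100.0 × $725 = $72,500.00
Junior partner: 50.2 × $415 = $20,833.00
Senior associate: 76.6 × $350 = $26,810.00
Junior associate: 68.3 × $300 = $20,490.00
Subtotal: $140,633.00
Less 7% discount: −$9,844.31
Total: $140,633.00 − $9,844.31 = $130,788.69

$130,788.69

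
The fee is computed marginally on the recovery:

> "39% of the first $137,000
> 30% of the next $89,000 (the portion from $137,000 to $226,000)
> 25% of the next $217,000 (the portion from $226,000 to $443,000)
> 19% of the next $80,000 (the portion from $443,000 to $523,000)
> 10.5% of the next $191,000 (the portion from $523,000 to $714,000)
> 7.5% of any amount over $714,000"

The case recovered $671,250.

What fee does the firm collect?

First $137,000 at 39% = $53,430.00
Next $89,000 at 30% = $26,700.00
Next $217,000 at 25% = $54,250.00
Next $80,000 at 19% = $15,200.00
Remaining $148,250 at 10.5% = $15,566.25
Fee: $53,430.00 + $26,700.00 + $54,250.00 + $15,200.00 + $15,566.25 = $165,146.25

$165,146.25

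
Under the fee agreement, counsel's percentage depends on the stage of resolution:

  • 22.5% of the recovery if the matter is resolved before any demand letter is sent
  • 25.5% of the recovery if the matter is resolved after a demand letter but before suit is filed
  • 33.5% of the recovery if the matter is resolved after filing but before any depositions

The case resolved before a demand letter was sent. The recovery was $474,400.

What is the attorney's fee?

The matter resolved before a demand letter was sent, so the 22.5% rate applies.
$474,400 × 22.5% = $106,740.00

$106,740.00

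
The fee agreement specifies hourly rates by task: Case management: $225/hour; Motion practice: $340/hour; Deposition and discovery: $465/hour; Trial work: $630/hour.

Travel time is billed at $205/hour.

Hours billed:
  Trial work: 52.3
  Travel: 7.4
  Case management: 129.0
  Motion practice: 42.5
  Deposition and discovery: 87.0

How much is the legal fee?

Case management: 129.0 × $225 = $29,025.00
Motion practice: 42.5 × $340 = $14,450.00
Deposition and discovery: 87.0 × $465 = $40,455.00
Trial work: 52.3 × $630 = $32,949.00
Subtotal: $29,025.00 + $14,450.00 + $40,455.00 + $32,949.00 = $116,879.00
Travel: 7.4 × $205 = $1,517.00
Total: $116,879.00 + $1,517.00 = $118,396.00

$118,396.00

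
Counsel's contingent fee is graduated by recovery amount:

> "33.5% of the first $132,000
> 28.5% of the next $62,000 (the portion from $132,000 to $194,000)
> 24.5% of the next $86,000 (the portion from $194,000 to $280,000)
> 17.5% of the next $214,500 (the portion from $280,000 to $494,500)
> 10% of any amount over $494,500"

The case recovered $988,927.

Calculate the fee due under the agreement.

First $132,000 at 33.5% = $44,220.00
Next $62,000 at 28.5% = $17,670.00
Next $86,000 at 24.5% = $21,070.00
Next $214,500 at 17.5% = $37,537.50
Remaining $494,427 at 10% = $49,442.70
Fee: $44,220.00 + $17,670.00 + $21,070.00 + $37,537.50 + $49,442.70 = $169,940.20

$169,940.20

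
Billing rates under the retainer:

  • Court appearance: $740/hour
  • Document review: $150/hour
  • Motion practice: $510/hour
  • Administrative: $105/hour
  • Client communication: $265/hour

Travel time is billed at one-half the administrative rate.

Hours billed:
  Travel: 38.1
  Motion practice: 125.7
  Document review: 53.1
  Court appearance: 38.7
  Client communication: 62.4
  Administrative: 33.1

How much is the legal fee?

$122,721.75

Court appearance: 38.7 × $740 = $28,638.00
Document review: 53.1 × $150 = $7,965.00
Motion practice: 125.7 × $510 = $64,107.00
Administrative: 33.1 × $105 = $3,475.50
Client communication: 62.4 × $265 = $16,536.00
Subtotal: $28,638.00 + $7,965.00 + $64,107.00 + $3,475.50 + $16,536.00 = $120,721.50
Travel: 38.1 × ($105 ÷ 2) = 38.1 × $52.50 = $2,000.25
Total: $120,721.50 + $2,000.25 = $122,721.75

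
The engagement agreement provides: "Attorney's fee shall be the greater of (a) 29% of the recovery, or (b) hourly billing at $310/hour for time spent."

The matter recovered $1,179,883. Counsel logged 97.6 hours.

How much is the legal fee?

$342,166.07

(a) 29% of $1,179,883 = $342,166.07
(b) 97.6 × $310 = $30,256.00
The greater is (a): $342,166.07.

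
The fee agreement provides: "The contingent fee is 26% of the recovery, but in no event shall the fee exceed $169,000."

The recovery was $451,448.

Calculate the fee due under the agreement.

26% of $451,448 = $117,376.48
That is under the $169,000 cap.

$117,376.48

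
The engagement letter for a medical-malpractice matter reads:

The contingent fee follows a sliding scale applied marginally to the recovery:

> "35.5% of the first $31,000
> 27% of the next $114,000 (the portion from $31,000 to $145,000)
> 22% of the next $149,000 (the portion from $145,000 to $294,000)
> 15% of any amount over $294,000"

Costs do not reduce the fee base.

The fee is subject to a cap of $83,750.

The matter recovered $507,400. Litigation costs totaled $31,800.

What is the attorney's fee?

$83,750.00

Fee base is the gross recovery, $507,400; costs are reimbursed separately.
First $31,000 at 35.5% = $11,005.00
Next $114,000 at 27% = $30,780.00
Next $149,000 at 22% = $32,780.00
Remaining $213,400 at 15% = $32,010.00
Fee: $11,005.00 + $30,780.00 + $32,780.00 + $32,010.00 = $106,575.00
$106,575.00 exceeds the $83,750 cap, so the fee is capped at $83,750.00.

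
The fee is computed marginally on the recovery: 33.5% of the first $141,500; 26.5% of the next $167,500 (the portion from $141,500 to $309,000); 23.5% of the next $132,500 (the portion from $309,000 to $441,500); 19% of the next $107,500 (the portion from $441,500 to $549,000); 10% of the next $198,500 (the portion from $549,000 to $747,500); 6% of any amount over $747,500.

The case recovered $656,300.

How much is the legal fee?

First $141,500 at 33.5% = $47,402.50
Next $167,500 at 26.5% = $44,387.50
Next $132,500 at 23.5% = $31,137.50
Next $107,500 at 19% = $20,425.00
Remaining $107,300 at 10% = $10,730.00
Fee: $47,402.50 + $44,387.50 + $31,137.50 + $20,425.00 + $10,730.00 = $154,082.50

$154,082.50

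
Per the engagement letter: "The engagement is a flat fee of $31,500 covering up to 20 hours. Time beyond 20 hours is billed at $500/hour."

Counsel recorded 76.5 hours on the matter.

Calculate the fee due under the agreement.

$59,750.00

Flat fee: $31,500.00
Excess hours: 76.5 − 20 = 56.5
Overrun: 56.5 × $500 = $28,250.00
Total: $31,500.00 + $28,250.00 = $59,750.00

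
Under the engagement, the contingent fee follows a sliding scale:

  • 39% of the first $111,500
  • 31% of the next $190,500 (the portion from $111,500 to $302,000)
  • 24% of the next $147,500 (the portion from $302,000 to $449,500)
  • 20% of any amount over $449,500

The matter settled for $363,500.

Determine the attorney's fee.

$117,300.00

First $111,500 at 39% = $43,485.00
Next $190,500 at 31% = $59,055.00
Remaining $61,500 at 24% = $14,760.00
Fee: $43,485.00 + $59,055.00 + $14,760.00 = $117,300.00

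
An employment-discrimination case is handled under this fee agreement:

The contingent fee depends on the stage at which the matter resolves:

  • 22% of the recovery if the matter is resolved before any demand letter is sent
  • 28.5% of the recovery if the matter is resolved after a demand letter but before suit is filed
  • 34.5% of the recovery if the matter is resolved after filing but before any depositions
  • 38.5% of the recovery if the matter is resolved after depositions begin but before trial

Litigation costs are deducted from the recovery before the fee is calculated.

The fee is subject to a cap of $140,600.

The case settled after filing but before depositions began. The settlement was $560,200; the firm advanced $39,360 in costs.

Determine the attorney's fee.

$140,600.00

Fee base (net of costs): $560,200 − $39,360 = $520,840
The matter settled after filing but before depositions began, so the 34.5% rate applies.
$520,840 × 34.5% = $179,689.80
$179,689.80 exceeds the $140,600 cap, so the fee is capped at $140,600.00.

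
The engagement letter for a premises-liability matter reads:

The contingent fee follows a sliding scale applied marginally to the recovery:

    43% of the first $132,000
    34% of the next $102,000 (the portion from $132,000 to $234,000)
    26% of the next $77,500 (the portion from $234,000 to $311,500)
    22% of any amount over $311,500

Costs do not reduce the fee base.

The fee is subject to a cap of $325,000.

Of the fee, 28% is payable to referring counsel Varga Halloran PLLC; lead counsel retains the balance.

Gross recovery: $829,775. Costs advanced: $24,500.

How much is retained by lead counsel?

$162,439.56

Fee base is the gross recovery, $829,775; costs are reimbursed separately.
First $132,000 at 43% = $56,760.00
Next $102,000 at 34% = $34,680.00
Next $77,500 at 26% = $20,150.00
Remaining $518,275 at 22% = $114,020.50
Fee: $56,760.00 + $34,680.00 + $20,150.00 + $114,020.50 = $225,610.50
$225,610.50 is under the $325,000 cap.
Referral share: 28% of $225,610.50 = $63,170.94; lead counsel retains $225,610.50 − $63,170.94 = $162,439.56.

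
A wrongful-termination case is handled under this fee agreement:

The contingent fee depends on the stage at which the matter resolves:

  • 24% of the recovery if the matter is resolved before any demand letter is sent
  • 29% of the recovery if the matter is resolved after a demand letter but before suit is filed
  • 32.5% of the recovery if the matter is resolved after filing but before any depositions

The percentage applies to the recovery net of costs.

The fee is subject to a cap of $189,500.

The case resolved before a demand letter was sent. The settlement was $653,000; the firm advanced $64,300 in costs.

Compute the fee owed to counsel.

$141,288.00

Fee base (net of costs): $653,000 − $64,300 = $588,700
The matter resolved before a demand letter was sent, so the 24% rate applies.
$588,700 × 24% = $141,288.00
$141,288.00 is under the $189,500 cap.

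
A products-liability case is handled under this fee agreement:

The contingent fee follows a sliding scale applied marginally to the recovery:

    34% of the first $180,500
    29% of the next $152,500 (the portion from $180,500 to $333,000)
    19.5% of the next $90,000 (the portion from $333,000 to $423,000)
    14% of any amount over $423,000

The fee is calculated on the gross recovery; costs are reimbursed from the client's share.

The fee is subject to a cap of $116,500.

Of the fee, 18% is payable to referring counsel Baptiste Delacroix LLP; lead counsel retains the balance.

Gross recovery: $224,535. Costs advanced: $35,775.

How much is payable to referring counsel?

$13,345.23

Fee base is the gross recovery, $224,535; costs are reimbursed separately.
First $180,500 at 34% = $61,370.00
Remaining $44,035 at 29% = $12,770.15
Fee: $61,370.00 + $12,770.15 = $74,140.15
$74,140.15 is under the $116,500 cap.
Referral share: 18% of $74,140.15 = $13,345.23; lead counsel retains $74,140.15 − $13,345.23 = $60,794.92.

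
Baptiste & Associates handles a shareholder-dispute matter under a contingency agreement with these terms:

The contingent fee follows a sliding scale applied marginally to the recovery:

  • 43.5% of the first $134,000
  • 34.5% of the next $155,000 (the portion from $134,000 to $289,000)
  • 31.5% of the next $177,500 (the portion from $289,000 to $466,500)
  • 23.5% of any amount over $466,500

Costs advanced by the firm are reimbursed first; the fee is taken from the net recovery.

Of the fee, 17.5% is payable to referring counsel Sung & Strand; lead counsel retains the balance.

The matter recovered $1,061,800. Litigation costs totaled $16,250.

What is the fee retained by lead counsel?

Fee base (net of costs): $1,061,800 − $16,250 = $1,045,550
First $134,000 at 43.5% = $58,290.00
Next $155,000 at 34.5% = $53,475.00
Next $177,500 at 31.5% = $55,912.50
Remaining $579,050 at 23.5% = $136,076.75
Fee: $58,290.00 + $53,475.00 + $55,912.50 + $136,076.75 = $303,754.25
Referral share: 17.5% of $303,754.25 = $53,156.99; lead counsel retains $303,754.25 − $53,156.99 = $250,597.26.

$250,597.26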